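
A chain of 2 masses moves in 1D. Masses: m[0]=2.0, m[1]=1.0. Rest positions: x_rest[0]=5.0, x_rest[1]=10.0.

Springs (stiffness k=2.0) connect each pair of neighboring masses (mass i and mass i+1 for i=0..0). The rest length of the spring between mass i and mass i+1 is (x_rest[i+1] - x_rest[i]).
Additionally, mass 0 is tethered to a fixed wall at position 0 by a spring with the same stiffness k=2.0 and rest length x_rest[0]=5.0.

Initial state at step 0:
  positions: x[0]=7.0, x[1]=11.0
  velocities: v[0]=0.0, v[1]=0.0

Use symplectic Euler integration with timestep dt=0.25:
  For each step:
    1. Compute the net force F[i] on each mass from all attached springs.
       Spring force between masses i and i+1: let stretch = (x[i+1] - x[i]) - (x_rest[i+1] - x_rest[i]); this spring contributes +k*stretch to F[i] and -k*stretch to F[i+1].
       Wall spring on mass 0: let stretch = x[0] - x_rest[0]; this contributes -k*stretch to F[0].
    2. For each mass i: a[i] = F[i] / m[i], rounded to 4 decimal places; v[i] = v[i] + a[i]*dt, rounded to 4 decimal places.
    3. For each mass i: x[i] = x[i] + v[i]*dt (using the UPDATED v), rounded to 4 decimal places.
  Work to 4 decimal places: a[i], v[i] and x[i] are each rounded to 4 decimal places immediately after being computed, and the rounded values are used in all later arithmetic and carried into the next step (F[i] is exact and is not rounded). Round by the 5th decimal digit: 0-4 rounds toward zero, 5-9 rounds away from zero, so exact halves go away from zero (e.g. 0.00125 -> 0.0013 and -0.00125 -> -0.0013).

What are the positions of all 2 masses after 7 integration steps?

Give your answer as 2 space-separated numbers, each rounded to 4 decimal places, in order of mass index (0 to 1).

Answer: 4.5580 11.1374

Derivation:
Step 0: x=[7.0000 11.0000] v=[0.0000 0.0000]
Step 1: x=[6.8125 11.1250] v=[-0.7500 0.5000]
Step 2: x=[6.4688 11.3360] v=[-1.3750 0.8438]
Step 3: x=[6.0250 11.5636] v=[-1.7754 0.9102]
Step 4: x=[5.5508 11.7238] v=[-1.8970 0.6409]
Step 5: x=[5.1154 11.7374] v=[-1.7415 0.0544]
Step 6: x=[4.7742 11.5483] v=[-1.3649 -0.7566]
Step 7: x=[4.5580 11.1374] v=[-0.8649 -1.6437]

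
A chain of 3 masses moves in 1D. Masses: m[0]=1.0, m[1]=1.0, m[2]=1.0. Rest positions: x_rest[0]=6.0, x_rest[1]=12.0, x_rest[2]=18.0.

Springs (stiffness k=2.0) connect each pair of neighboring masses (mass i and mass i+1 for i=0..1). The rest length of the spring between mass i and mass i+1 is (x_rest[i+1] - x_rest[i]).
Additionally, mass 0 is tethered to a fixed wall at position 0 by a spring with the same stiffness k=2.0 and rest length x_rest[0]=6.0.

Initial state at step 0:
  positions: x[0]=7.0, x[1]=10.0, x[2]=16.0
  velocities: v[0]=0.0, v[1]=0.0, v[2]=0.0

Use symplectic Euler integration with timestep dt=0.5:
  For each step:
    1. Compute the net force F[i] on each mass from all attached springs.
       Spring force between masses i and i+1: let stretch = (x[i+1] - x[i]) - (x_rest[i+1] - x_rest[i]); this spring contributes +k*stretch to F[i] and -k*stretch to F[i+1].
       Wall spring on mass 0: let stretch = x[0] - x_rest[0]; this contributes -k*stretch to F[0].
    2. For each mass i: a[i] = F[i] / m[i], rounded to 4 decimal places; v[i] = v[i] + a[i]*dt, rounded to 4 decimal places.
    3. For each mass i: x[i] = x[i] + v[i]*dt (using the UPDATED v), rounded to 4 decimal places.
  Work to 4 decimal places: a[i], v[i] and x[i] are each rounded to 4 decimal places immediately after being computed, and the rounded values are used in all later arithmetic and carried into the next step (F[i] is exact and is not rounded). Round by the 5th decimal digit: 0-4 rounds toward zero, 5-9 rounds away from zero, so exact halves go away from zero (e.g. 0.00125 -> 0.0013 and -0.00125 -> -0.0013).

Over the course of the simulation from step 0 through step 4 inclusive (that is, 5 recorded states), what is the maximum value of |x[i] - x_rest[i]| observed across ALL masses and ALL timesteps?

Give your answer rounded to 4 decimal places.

Answer: 2.2500

Derivation:
Step 0: x=[7.0000 10.0000 16.0000] v=[0.0000 0.0000 0.0000]
Step 1: x=[5.0000 11.5000 16.0000] v=[-4.0000 3.0000 0.0000]
Step 2: x=[3.7500 12.0000 16.7500] v=[-2.5000 1.0000 1.5000]
Step 3: x=[4.7500 10.7500 18.1250] v=[2.0000 -2.5000 2.7500]
Step 4: x=[6.3750 10.1875 18.8125] v=[3.2500 -1.1250 1.3750]
Max displacement = 2.2500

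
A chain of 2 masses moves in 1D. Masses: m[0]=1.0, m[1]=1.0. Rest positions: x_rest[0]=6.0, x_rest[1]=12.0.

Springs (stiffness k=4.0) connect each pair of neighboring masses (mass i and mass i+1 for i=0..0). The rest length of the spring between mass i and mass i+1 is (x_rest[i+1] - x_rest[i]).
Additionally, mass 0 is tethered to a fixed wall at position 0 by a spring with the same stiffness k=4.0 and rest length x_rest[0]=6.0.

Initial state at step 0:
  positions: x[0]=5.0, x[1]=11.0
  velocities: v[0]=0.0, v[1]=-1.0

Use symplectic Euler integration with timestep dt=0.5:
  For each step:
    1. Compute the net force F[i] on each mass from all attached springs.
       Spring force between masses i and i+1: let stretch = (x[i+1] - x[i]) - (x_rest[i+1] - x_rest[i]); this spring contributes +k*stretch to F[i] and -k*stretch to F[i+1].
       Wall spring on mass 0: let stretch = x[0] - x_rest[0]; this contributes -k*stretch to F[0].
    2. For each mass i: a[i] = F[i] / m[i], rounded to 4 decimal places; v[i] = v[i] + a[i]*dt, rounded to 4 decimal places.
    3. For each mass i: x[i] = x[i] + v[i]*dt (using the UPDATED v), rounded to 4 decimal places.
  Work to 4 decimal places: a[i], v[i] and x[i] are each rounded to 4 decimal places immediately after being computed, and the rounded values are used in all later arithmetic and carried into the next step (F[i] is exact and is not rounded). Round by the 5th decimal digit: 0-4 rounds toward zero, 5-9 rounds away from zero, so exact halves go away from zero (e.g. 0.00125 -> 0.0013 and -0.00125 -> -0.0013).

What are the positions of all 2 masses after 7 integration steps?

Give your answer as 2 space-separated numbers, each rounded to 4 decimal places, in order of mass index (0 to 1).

Answer: 6.5000 12.5000

Derivation:
Step 0: x=[5.0000 11.0000] v=[0.0000 -1.0000]
Step 1: x=[6.0000 10.5000] v=[2.0000 -1.0000]
Step 2: x=[5.5000 11.5000] v=[-1.0000 2.0000]
Step 3: x=[5.5000 12.5000] v=[0.0000 2.0000]
Step 4: x=[7.0000 12.5000] v=[3.0000 0.0000]
Step 5: x=[7.0000 13.0000] v=[0.0000 1.0000]
Step 6: x=[6.0000 13.5000] v=[-2.0000 1.0000]
Step 7: x=[6.5000 12.5000] v=[1.0000 -2.0000]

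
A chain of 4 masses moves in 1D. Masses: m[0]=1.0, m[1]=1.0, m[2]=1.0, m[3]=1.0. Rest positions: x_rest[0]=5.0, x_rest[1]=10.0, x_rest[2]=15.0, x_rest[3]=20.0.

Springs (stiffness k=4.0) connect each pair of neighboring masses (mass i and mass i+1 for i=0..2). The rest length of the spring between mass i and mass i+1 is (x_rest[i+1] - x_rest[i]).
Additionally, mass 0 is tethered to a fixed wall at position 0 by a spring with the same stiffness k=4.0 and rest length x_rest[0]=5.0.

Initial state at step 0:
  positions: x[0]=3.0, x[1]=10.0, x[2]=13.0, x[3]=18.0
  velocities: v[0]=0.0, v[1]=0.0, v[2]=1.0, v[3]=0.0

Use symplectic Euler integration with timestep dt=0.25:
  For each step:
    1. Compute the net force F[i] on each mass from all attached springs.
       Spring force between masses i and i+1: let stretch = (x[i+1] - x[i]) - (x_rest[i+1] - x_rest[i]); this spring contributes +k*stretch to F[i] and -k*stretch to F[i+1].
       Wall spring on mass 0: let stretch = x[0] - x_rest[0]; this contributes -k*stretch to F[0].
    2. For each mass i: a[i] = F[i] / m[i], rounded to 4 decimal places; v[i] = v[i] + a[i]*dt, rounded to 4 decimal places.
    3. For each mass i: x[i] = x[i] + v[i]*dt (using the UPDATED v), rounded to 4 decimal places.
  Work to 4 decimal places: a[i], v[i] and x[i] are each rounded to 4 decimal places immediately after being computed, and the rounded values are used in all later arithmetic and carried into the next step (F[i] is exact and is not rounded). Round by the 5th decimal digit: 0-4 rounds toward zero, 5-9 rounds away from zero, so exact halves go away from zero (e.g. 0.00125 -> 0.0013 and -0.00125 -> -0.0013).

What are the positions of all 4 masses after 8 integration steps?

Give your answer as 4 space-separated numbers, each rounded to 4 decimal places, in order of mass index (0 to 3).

Step 0: x=[3.0000 10.0000 13.0000 18.0000] v=[0.0000 0.0000 1.0000 0.0000]
Step 1: x=[4.0000 9.0000 13.7500 18.0000] v=[4.0000 -4.0000 3.0000 0.0000]
Step 2: x=[5.2500 7.9375 14.3750 18.1875] v=[5.0000 -4.2500 2.5000 0.7500]
Step 3: x=[5.8594 7.8125 14.3438 18.6719] v=[2.4375 -0.5000 -0.1250 1.9375]
Step 4: x=[5.4922 8.8321 13.7618 19.3243] v=[-1.4688 4.0782 -2.3282 2.6094]
Step 5: x=[4.5869 10.2491 13.3380 19.8360] v=[-3.6211 5.6680 -1.6954 2.0469]
Step 6: x=[3.9505 11.0228 13.7664 19.9732] v=[-2.5458 3.0947 1.7137 0.5489]
Step 7: x=[4.0945 10.7143 15.0606 19.8087] v=[0.5760 -1.2340 5.1769 -0.6579]
Step 8: x=[4.8698 9.8374 16.4553 19.7072] v=[3.1013 -3.5075 5.5787 -0.4060]

Answer: 4.8698 9.8374 16.4553 19.7072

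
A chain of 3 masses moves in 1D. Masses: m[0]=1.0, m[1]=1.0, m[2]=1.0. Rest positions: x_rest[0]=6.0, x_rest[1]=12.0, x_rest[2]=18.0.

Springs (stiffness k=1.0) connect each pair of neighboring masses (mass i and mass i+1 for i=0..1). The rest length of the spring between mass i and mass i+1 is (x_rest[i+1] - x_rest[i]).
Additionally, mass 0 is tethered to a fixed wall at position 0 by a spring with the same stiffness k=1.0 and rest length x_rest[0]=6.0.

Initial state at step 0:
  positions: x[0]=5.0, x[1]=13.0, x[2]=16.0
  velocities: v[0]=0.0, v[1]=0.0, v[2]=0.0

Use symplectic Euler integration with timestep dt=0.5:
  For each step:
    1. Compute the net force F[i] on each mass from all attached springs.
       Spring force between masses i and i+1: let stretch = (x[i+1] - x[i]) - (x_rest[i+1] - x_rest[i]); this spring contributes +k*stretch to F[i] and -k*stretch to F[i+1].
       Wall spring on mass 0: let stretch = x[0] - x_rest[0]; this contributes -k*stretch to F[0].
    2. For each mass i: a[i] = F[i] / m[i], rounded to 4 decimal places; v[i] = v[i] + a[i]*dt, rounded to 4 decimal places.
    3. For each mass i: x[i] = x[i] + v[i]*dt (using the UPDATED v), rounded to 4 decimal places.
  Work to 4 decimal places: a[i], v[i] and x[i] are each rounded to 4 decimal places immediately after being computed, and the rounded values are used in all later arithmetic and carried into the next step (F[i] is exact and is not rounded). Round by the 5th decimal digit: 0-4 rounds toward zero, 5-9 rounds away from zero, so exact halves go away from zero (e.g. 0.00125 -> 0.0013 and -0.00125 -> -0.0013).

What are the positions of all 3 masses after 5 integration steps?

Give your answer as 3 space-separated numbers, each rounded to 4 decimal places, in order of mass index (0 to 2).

Step 0: x=[5.0000 13.0000 16.0000] v=[0.0000 0.0000 0.0000]
Step 1: x=[5.7500 11.7500 16.7500] v=[1.5000 -2.5000 1.5000]
Step 2: x=[6.5625 10.2500 17.7500] v=[1.6250 -3.0000 2.0000]
Step 3: x=[6.6563 9.7031 18.3750] v=[0.1875 -1.0938 1.2500]
Step 4: x=[5.8477 10.5625 18.3320] v=[-1.6173 1.7188 -0.0860]
Step 5: x=[4.7558 12.1856 17.8466] v=[-2.1838 3.2462 -0.9708]

Answer: 4.7558 12.1856 17.8466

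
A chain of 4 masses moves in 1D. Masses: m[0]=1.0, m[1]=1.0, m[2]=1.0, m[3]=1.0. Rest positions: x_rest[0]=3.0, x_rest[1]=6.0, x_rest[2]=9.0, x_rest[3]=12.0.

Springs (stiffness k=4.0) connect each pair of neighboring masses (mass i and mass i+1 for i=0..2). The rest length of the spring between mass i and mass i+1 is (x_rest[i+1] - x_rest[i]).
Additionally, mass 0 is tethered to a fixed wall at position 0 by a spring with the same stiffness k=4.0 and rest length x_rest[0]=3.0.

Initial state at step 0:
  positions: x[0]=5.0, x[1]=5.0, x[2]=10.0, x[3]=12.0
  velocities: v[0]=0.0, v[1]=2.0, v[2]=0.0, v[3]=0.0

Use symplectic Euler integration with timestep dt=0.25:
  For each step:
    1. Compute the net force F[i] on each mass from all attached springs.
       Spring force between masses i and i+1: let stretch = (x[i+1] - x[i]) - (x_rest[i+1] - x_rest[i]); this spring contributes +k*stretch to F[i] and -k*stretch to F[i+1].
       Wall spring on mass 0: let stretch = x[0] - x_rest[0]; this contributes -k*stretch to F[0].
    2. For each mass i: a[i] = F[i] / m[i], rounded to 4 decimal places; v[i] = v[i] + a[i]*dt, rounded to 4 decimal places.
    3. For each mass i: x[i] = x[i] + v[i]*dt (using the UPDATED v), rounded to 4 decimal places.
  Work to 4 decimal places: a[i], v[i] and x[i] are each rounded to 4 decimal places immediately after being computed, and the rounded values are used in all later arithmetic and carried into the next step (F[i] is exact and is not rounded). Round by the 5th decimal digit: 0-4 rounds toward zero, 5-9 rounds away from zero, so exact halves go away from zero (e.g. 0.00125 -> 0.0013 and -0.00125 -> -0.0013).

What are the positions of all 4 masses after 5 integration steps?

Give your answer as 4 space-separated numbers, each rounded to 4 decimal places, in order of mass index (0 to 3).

Step 0: x=[5.0000 5.0000 10.0000 12.0000] v=[0.0000 2.0000 0.0000 0.0000]
Step 1: x=[3.7500 6.7500 9.2500 12.2500] v=[-5.0000 7.0000 -3.0000 1.0000]
Step 2: x=[2.3125 8.3750 8.6250 12.5000] v=[-5.7500 6.5000 -2.5000 1.0000]
Step 3: x=[1.8125 8.5469 8.9063 12.5313] v=[-2.0000 0.6875 1.1250 0.1250]
Step 4: x=[2.5430 7.1250 10.0040 12.4063] v=[2.9219 -5.6875 4.3906 -0.5000]
Step 5: x=[3.7832 5.2774 10.9825 12.4307] v=[4.9609 -7.3905 3.9139 0.0977]

Answer: 3.7832 5.2774 10.9825 12.4307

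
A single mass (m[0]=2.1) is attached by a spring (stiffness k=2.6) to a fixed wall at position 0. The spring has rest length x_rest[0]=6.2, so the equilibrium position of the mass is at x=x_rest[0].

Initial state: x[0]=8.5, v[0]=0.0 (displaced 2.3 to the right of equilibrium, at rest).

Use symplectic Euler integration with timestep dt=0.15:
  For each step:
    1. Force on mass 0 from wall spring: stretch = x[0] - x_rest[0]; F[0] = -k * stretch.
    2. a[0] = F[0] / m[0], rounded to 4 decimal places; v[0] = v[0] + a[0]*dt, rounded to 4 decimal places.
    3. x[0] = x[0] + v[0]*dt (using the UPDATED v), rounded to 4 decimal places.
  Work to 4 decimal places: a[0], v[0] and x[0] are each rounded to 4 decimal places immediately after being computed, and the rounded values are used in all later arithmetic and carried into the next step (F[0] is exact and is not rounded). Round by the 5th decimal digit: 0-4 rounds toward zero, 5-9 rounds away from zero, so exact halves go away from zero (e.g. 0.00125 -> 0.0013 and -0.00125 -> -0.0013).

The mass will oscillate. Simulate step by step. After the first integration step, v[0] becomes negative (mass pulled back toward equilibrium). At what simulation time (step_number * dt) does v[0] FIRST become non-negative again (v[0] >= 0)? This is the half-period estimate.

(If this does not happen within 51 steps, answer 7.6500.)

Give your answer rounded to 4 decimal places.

Answer: 2.8500

Derivation:
Step 0: x=[8.5000] v=[0.0000]
Step 1: x=[8.4359] v=[-0.4271]
Step 2: x=[8.3096] v=[-0.8423]
Step 3: x=[8.1245] v=[-1.2341]
Step 4: x=[7.8858] v=[-1.5915]
Step 5: x=[7.6001] v=[-1.9046]
Step 6: x=[7.2754] v=[-2.1646]
Step 7: x=[6.9208] v=[-2.3643]
Step 8: x=[6.5461] v=[-2.4982]
Step 9: x=[6.1617] v=[-2.5625]
Step 10: x=[5.7784] v=[-2.5554]
Step 11: x=[5.4068] v=[-2.4771]
Step 12: x=[5.0573] v=[-2.3298]
Step 13: x=[4.7397] v=[-2.1176]
Step 14: x=[4.4627] v=[-1.8464]
Step 15: x=[4.2341] v=[-1.5238]
Step 16: x=[4.0603] v=[-1.1587]
Step 17: x=[3.9461] v=[-0.7613]
Step 18: x=[3.8947] v=[-0.3427]
Step 19: x=[3.9075] v=[0.0854]
First v>=0 after going negative at step 19, time=2.8500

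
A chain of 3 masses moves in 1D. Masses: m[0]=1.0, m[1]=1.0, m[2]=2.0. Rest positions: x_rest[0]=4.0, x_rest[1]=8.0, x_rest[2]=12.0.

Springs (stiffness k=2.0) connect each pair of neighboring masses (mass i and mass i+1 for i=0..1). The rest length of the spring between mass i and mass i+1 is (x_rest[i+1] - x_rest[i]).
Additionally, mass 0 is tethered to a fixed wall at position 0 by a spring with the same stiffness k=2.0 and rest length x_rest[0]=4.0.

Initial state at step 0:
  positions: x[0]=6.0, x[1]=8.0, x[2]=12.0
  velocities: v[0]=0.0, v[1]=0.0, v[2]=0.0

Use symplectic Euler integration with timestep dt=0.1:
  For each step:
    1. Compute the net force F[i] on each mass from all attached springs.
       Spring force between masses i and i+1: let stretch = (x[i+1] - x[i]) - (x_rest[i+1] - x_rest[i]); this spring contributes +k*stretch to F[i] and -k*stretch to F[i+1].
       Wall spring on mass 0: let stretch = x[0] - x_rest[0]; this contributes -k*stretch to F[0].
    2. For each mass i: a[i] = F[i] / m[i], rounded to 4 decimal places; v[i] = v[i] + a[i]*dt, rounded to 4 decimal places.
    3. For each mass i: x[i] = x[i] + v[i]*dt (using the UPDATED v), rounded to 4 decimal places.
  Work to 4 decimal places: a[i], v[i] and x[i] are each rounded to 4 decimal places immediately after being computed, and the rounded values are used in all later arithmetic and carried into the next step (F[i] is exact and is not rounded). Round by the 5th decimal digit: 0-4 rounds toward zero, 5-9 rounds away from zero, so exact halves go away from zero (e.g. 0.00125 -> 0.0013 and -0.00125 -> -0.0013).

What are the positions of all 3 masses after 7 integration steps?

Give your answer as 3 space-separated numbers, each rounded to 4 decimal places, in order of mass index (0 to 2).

Answer: 4.2191 8.7599 12.0434

Derivation:
Step 0: x=[6.0000 8.0000 12.0000] v=[0.0000 0.0000 0.0000]
Step 1: x=[5.9200 8.0400 12.0000] v=[-0.8000 0.4000 0.0000]
Step 2: x=[5.7640 8.1168 12.0004] v=[-1.5600 0.7680 0.0040]
Step 3: x=[5.5398 8.2242 12.0020] v=[-2.2422 1.0742 0.0156]
Step 4: x=[5.2585 8.3535 12.0058] v=[-2.8133 1.2929 0.0378]
Step 5: x=[4.9339 8.4939 12.0131] v=[-3.2460 1.4044 0.0726]
Step 6: x=[4.5818 8.6335 12.0252] v=[-3.5208 1.3962 0.1207]
Step 7: x=[4.2191 8.7599 12.0434] v=[-3.6268 1.2642 0.1815]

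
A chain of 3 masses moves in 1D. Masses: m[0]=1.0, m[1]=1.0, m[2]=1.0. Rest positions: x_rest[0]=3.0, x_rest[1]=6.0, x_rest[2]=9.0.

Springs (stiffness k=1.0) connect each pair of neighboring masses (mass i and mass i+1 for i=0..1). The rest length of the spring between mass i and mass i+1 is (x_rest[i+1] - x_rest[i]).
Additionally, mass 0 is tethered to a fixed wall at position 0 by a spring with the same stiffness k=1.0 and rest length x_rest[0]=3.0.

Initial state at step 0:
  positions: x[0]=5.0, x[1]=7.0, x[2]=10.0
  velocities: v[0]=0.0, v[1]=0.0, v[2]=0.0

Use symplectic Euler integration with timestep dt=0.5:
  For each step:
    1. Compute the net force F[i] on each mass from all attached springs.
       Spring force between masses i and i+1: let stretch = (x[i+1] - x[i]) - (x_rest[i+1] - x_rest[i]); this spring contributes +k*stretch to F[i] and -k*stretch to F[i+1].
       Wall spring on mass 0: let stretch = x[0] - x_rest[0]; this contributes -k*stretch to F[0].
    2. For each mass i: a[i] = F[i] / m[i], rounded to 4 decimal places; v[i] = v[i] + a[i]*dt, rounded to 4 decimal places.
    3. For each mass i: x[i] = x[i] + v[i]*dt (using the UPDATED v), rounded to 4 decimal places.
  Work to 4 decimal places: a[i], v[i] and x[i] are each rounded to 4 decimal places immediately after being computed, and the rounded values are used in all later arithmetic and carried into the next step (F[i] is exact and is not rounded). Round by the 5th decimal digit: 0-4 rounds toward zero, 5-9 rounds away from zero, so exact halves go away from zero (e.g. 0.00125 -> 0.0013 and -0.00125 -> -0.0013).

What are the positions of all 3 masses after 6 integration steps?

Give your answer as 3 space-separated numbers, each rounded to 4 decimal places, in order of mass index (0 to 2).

Answer: 3.0567 5.2857 9.8758

Derivation:
Step 0: x=[5.0000 7.0000 10.0000] v=[0.0000 0.0000 0.0000]
Step 1: x=[4.2500 7.2500 10.0000] v=[-1.5000 0.5000 0.0000]
Step 2: x=[3.1875 7.4375 10.0625] v=[-2.1250 0.3750 0.1250]
Step 3: x=[2.3906 7.2188 10.2188] v=[-1.5938 -0.4375 0.3125]
Step 4: x=[2.2031 6.5430 10.3751] v=[-0.3750 -1.3516 0.3125]
Step 5: x=[2.5498 5.7403 10.3233] v=[0.6934 -1.6055 -0.1036]
Step 6: x=[3.0567 5.2857 9.8758] v=[1.0138 -0.9093 -0.8951]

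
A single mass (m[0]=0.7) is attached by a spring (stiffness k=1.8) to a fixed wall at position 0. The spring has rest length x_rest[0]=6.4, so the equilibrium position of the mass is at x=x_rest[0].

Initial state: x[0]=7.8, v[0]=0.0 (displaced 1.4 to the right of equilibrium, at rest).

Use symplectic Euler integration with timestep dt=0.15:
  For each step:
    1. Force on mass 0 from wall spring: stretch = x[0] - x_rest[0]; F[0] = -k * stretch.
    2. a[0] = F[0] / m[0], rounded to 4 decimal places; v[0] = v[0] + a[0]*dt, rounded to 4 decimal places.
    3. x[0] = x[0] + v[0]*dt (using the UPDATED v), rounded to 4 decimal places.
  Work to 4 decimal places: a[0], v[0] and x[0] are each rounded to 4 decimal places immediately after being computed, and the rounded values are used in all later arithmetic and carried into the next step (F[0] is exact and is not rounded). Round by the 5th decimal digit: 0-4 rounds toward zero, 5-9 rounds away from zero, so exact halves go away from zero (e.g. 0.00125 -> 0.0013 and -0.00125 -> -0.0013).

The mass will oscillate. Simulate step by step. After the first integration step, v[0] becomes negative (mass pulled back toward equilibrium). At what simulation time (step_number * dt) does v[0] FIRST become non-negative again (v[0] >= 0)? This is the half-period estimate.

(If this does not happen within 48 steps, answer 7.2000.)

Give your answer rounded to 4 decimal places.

Answer: 2.1000

Derivation:
Step 0: x=[7.8000] v=[0.0000]
Step 1: x=[7.7190] v=[-0.5400]
Step 2: x=[7.5617] v=[-1.0488]
Step 3: x=[7.3372] v=[-1.4969]
Step 4: x=[7.0584] v=[-1.8584]
Step 5: x=[6.7415] v=[-2.1124]
Step 6: x=[6.4049] v=[-2.2441]
Step 7: x=[6.0680] v=[-2.2460]
Step 8: x=[5.7503] v=[-2.1179]
Step 9: x=[5.4702] v=[-1.8673]
Step 10: x=[5.2439] v=[-1.5087]
Step 11: x=[5.0845] v=[-1.0628]
Step 12: x=[5.0012] v=[-0.5554]
Step 13: x=[4.9988] v=[-0.0159]
Step 14: x=[5.0775] v=[0.5246]
First v>=0 after going negative at step 14, time=2.1000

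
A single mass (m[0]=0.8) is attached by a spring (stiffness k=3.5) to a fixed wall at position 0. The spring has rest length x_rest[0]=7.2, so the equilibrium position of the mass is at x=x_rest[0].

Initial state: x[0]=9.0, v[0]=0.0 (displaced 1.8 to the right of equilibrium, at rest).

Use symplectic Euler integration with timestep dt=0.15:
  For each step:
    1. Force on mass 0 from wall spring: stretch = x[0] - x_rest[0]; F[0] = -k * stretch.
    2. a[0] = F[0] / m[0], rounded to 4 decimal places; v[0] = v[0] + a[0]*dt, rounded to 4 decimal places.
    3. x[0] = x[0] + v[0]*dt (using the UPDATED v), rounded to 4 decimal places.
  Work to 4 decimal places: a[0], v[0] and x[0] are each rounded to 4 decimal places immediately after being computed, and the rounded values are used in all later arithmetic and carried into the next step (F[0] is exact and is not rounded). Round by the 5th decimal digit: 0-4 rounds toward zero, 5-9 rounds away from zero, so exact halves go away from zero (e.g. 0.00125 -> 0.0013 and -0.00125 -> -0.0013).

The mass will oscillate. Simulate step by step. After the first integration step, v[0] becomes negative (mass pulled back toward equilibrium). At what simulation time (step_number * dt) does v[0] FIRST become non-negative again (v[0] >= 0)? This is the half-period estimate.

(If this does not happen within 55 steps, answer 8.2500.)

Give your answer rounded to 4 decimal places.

Answer: 1.5000

Derivation:
Step 0: x=[9.0000] v=[0.0000]
Step 1: x=[8.8228] v=[-1.1813]
Step 2: x=[8.4859] v=[-2.2463]
Step 3: x=[8.0224] v=[-3.0902]
Step 4: x=[7.4779] v=[-3.6299]
Step 5: x=[6.9061] v=[-3.8123]
Step 6: x=[6.3632] v=[-3.6194]
Step 7: x=[5.9027] v=[-3.0703]
Step 8: x=[5.5699] v=[-2.2189]
Step 9: x=[5.3975] v=[-1.1491]
Step 10: x=[5.4026] v=[0.0338]
First v>=0 after going negative at step 10, time=1.5000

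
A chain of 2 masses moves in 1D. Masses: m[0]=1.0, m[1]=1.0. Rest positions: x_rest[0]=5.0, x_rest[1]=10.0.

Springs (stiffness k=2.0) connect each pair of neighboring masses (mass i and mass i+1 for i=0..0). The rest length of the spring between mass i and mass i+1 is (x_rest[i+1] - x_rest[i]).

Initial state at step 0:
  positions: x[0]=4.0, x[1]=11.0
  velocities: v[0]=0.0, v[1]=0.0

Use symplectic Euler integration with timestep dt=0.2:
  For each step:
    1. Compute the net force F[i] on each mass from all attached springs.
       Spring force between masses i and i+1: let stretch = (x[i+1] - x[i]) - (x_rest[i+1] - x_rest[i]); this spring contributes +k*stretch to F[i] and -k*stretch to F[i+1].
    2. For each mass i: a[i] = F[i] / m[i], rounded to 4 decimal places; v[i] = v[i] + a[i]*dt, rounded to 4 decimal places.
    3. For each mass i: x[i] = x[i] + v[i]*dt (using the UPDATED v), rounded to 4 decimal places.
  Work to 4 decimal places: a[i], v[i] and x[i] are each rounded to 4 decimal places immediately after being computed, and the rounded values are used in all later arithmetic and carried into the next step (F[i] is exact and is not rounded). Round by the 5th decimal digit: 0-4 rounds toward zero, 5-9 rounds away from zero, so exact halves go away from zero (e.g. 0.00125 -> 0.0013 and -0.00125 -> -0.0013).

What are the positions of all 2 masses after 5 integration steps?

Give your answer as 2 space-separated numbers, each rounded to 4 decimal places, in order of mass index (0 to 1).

Step 0: x=[4.0000 11.0000] v=[0.0000 0.0000]
Step 1: x=[4.1600 10.8400] v=[0.8000 -0.8000]
Step 2: x=[4.4544 10.5456] v=[1.4720 -1.4720]
Step 3: x=[4.8361 10.1639] v=[1.9085 -1.9085]
Step 4: x=[5.2440 9.7560] v=[2.0396 -2.0396]
Step 5: x=[5.6129 9.3871] v=[1.8444 -1.8444]

Answer: 5.6129 9.3871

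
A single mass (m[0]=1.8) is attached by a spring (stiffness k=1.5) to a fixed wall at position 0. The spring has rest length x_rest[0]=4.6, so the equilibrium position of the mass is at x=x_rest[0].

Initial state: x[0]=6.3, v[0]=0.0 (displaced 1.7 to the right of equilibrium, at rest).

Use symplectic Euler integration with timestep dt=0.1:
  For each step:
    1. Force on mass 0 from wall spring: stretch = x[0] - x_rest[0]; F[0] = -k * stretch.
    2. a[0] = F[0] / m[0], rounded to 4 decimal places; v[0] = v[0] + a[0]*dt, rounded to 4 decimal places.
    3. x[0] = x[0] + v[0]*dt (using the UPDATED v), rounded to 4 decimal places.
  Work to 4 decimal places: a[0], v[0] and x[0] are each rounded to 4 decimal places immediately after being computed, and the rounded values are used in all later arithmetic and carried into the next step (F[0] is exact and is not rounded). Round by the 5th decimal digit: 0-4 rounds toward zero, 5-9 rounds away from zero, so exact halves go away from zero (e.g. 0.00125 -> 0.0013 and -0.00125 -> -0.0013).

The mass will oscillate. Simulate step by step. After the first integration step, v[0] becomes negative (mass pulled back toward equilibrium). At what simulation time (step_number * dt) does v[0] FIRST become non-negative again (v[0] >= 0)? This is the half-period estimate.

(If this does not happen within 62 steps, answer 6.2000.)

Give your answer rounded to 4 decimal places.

Answer: 3.5000

Derivation:
Step 0: x=[6.3000] v=[0.0000]
Step 1: x=[6.2858] v=[-0.1417]
Step 2: x=[6.2576] v=[-0.2822]
Step 3: x=[6.2156] v=[-0.4203]
Step 4: x=[6.1601] v=[-0.5549]
Step 5: x=[6.0916] v=[-0.6849]
Step 6: x=[6.0107] v=[-0.8092]
Step 7: x=[5.9180] v=[-0.9268]
Step 8: x=[5.8143] v=[-1.0366]
Step 9: x=[5.7005] v=[-1.1378]
Step 10: x=[5.5776] v=[-1.2295]
Step 11: x=[5.4465] v=[-1.3110]
Step 12: x=[5.3084] v=[-1.3815]
Step 13: x=[5.1644] v=[-1.4405]
Step 14: x=[5.0157] v=[-1.4875]
Step 15: x=[4.8635] v=[-1.5221]
Step 16: x=[4.7091] v=[-1.5441]
Step 17: x=[4.5538] v=[-1.5532]
Step 18: x=[4.3989] v=[-1.5494]
Step 19: x=[4.2456] v=[-1.5326]
Step 20: x=[4.0953] v=[-1.5031]
Step 21: x=[3.9492] v=[-1.4610]
Step 22: x=[3.8085] v=[-1.4068]
Step 23: x=[3.6744] v=[-1.3408]
Step 24: x=[3.5480] v=[-1.2637]
Step 25: x=[3.4304] v=[-1.1760]
Step 26: x=[3.3226] v=[-1.0785]
Step 27: x=[3.2254] v=[-0.9721]
Step 28: x=[3.1396] v=[-0.8576]
Step 29: x=[3.0660] v=[-0.7359]
Step 30: x=[3.0052] v=[-0.6081]
Step 31: x=[2.9577] v=[-0.4752]
Step 32: x=[2.9239] v=[-0.3383]
Step 33: x=[2.9040] v=[-0.1986]
Step 34: x=[2.8983] v=[-0.0573]
Step 35: x=[2.9068] v=[0.0845]
First v>=0 after going negative at step 35, time=3.5000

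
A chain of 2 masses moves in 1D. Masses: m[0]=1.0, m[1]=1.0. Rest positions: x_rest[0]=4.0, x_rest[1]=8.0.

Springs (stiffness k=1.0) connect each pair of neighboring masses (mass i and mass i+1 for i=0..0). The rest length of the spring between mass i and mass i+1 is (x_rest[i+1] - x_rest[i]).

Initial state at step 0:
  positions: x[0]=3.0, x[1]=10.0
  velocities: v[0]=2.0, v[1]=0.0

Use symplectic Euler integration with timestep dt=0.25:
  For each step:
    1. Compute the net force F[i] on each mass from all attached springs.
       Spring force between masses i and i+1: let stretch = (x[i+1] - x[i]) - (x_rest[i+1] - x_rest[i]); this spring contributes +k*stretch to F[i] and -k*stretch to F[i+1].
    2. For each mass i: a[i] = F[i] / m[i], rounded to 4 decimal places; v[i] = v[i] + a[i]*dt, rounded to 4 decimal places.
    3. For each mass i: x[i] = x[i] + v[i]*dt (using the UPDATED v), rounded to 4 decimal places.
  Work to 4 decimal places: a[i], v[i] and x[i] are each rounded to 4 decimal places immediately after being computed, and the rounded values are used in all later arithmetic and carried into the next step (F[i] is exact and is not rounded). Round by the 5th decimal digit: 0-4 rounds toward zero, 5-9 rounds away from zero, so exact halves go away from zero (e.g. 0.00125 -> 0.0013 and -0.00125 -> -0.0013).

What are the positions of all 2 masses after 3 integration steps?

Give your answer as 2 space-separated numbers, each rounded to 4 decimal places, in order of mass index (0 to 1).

Answer: 5.3897 9.1104

Derivation:
Step 0: x=[3.0000 10.0000] v=[2.0000 0.0000]
Step 1: x=[3.6875 9.8125] v=[2.7500 -0.7500]
Step 2: x=[4.5078 9.4922] v=[3.2813 -1.2813]
Step 3: x=[5.3897 9.1104] v=[3.5274 -1.5274]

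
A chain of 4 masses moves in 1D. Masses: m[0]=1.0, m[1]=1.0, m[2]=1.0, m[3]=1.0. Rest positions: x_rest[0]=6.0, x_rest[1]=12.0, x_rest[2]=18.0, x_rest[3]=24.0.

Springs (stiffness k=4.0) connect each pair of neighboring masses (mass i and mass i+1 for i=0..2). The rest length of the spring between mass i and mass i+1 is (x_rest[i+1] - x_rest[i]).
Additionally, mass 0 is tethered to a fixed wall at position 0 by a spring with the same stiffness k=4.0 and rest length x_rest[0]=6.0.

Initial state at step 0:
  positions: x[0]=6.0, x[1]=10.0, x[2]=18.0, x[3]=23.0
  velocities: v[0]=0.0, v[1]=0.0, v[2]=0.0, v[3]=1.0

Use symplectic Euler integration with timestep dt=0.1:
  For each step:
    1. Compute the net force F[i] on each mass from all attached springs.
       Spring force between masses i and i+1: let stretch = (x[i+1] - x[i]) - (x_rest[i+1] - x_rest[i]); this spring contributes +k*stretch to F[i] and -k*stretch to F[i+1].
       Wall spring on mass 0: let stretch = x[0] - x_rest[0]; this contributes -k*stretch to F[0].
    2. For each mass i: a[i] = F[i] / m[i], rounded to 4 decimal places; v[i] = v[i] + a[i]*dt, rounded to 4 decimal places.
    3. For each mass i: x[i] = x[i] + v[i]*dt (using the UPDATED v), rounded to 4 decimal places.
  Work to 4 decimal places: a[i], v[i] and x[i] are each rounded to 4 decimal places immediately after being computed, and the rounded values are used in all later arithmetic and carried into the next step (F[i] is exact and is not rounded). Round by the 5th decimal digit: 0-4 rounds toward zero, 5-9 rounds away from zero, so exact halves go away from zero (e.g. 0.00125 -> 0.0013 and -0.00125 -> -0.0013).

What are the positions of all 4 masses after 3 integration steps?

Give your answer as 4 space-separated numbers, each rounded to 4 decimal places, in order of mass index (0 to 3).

Step 0: x=[6.0000 10.0000 18.0000 23.0000] v=[0.0000 0.0000 0.0000 1.0000]
Step 1: x=[5.9200 10.1600 17.8800 23.1400] v=[-0.8000 1.6000 -1.2000 1.4000]
Step 2: x=[5.7728 10.4592 17.6616 23.3096] v=[-1.4720 2.9920 -2.1840 1.6960]
Step 3: x=[5.5821 10.8590 17.3810 23.4933] v=[-1.9066 3.9984 -2.8058 1.8368]

Answer: 5.5821 10.8590 17.3810 23.4933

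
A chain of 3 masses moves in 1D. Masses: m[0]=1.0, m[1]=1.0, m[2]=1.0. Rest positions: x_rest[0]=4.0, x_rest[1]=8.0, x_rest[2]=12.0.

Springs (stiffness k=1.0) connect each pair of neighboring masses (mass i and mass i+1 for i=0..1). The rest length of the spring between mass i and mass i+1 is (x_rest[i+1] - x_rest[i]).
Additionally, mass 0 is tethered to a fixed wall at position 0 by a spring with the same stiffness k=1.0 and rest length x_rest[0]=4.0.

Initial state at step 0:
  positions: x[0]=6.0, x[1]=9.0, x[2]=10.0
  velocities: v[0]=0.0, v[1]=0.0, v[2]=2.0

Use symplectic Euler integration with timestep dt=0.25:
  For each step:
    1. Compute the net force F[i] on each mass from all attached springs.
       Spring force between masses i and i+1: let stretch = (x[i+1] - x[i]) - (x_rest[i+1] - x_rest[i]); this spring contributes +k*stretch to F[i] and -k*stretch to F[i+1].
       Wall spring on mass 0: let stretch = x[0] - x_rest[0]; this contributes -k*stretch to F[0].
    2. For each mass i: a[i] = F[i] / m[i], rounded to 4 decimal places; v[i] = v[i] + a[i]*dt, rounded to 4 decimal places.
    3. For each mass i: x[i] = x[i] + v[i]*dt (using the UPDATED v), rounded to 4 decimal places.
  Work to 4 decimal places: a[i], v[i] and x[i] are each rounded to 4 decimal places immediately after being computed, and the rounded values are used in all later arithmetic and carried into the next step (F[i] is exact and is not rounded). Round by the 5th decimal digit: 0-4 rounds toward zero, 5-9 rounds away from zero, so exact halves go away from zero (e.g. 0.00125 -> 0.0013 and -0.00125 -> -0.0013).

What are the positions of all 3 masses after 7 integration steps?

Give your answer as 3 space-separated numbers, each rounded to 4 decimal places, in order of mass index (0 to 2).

Answer: 2.6931 8.1936 15.3825

Derivation:
Step 0: x=[6.0000 9.0000 10.0000] v=[0.0000 0.0000 2.0000]
Step 1: x=[5.8125 8.8750 10.6875] v=[-0.7500 -0.5000 2.7500]
Step 2: x=[5.4531 8.6719 11.5117] v=[-1.4375 -0.8125 3.2969]
Step 3: x=[4.9541 8.4451 12.4085] v=[-1.9961 -0.9073 3.5870]
Step 4: x=[4.3636 8.2478 13.3076] v=[-2.3619 -0.7892 3.5962]
Step 5: x=[3.7432 8.1240 14.1404] v=[-2.4818 -0.4953 3.3313]
Step 6: x=[3.1626 8.1024 14.8472] v=[-2.3224 -0.0864 2.8272]
Step 7: x=[2.6931 8.1936 15.3825] v=[-1.8781 0.3649 2.1410]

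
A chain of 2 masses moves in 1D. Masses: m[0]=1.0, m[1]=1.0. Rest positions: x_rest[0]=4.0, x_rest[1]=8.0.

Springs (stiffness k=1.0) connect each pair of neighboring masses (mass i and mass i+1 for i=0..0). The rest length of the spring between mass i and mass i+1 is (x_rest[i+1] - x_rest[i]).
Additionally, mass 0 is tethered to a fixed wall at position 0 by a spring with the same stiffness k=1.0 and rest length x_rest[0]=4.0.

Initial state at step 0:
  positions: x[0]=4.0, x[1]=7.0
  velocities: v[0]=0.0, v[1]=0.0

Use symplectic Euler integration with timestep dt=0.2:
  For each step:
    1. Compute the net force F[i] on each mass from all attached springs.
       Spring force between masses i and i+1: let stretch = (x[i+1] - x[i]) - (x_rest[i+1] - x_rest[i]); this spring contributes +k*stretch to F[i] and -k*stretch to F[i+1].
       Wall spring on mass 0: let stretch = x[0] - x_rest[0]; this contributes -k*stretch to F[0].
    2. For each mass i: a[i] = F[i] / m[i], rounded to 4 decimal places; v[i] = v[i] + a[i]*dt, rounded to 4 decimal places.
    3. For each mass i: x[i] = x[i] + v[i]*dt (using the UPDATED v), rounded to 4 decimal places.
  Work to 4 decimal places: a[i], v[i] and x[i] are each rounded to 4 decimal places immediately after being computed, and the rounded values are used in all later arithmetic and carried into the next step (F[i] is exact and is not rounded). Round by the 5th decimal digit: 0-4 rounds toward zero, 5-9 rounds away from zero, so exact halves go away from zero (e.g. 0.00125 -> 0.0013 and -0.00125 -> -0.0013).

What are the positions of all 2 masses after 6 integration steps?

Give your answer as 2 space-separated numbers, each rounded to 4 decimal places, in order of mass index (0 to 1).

Step 0: x=[4.0000 7.0000] v=[0.0000 0.0000]
Step 1: x=[3.9600 7.0400] v=[-0.2000 0.2000]
Step 2: x=[3.8848 7.1168] v=[-0.3760 0.3840]
Step 3: x=[3.7835 7.2243] v=[-0.5066 0.5376]
Step 4: x=[3.6685 7.3542] v=[-0.5751 0.6494]
Step 5: x=[3.5542 7.4967] v=[-0.5717 0.7123]
Step 6: x=[3.4554 7.6415] v=[-0.4940 0.7238]

Answer: 3.4554 7.6415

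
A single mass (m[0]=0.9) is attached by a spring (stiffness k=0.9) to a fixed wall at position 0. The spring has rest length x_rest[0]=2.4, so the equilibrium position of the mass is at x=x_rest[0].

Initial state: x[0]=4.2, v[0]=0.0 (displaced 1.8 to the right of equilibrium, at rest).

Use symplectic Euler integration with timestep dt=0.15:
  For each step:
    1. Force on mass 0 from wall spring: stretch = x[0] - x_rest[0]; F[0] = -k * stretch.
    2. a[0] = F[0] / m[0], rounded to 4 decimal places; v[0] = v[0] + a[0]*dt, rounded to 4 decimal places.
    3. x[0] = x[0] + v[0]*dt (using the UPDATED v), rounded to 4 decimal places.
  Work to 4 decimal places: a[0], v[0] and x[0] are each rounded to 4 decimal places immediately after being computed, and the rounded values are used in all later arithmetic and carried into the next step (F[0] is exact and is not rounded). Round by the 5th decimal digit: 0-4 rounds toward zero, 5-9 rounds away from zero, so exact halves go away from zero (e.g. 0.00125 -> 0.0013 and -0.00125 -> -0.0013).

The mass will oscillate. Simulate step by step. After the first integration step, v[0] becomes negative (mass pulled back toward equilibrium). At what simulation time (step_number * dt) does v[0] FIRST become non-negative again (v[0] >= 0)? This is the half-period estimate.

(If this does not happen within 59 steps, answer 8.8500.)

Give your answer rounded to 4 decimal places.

Answer: 3.1500

Derivation:
Step 0: x=[4.2000] v=[0.0000]
Step 1: x=[4.1595] v=[-0.2700]
Step 2: x=[4.0794] v=[-0.5339]
Step 3: x=[3.9615] v=[-0.7858]
Step 4: x=[3.8085] v=[-1.0200]
Step 5: x=[3.6238] v=[-1.2313]
Step 6: x=[3.4116] v=[-1.4149]
Step 7: x=[3.1766] v=[-1.5666]
Step 8: x=[2.9241] v=[-1.6831]
Step 9: x=[2.6598] v=[-1.7617]
Step 10: x=[2.3897] v=[-1.8007]
Step 11: x=[2.1198] v=[-1.7992]
Step 12: x=[1.8562] v=[-1.7572]
Step 13: x=[1.6049] v=[-1.6756]
Step 14: x=[1.3715] v=[-1.5563]
Step 15: x=[1.1612] v=[-1.4020]
Step 16: x=[0.9788] v=[-1.2162]
Step 17: x=[0.8284] v=[-1.0030]
Step 18: x=[0.7133] v=[-0.7673]
Step 19: x=[0.6362] v=[-0.5143]
Step 20: x=[0.5987] v=[-0.2497]
Step 21: x=[0.6018] v=[0.0205]
First v>=0 after going negative at step 21, time=3.1500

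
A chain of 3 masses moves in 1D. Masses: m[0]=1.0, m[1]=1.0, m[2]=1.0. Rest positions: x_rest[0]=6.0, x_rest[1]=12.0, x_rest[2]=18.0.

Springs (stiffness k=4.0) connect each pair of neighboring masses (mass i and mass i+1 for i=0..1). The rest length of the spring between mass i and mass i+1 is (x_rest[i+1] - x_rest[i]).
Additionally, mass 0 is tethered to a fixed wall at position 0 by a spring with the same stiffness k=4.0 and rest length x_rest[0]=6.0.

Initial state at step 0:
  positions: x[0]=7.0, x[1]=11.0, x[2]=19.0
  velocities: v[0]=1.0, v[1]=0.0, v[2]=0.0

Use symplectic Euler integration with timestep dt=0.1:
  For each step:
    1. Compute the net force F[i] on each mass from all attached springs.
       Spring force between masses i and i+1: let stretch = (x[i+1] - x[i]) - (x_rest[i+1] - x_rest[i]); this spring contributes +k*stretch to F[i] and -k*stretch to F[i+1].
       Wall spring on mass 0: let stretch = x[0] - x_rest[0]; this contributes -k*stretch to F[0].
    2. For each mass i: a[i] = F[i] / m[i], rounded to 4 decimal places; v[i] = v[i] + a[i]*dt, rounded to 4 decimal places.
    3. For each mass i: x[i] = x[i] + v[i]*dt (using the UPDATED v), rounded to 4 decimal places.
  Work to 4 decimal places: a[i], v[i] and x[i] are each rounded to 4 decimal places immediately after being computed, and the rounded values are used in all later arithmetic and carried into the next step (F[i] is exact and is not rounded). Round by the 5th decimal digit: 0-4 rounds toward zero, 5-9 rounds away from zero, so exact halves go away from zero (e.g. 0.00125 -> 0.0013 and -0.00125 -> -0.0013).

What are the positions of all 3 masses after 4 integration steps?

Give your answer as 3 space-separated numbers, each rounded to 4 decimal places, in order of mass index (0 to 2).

Step 0: x=[7.0000 11.0000 19.0000] v=[1.0000 0.0000 0.0000]
Step 1: x=[6.9800 11.1600 18.9200] v=[-0.2000 1.6000 -0.8000]
Step 2: x=[6.8480 11.4632 18.7696] v=[-1.3200 3.0320 -1.5040]
Step 3: x=[6.6267 11.8741 18.5669] v=[-2.2131 4.1085 -2.0266]
Step 4: x=[6.3502 12.3428 18.3365] v=[-2.7648 4.6867 -2.3037]

Answer: 6.3502 12.3428 18.3365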